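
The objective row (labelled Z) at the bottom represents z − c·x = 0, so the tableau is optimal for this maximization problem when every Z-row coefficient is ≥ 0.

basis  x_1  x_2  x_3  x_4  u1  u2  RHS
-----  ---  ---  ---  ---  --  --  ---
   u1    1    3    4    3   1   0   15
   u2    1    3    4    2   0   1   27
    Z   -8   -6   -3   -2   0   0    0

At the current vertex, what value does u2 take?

u2 is basic (row 2); its value is the RHS of that row, 27.

27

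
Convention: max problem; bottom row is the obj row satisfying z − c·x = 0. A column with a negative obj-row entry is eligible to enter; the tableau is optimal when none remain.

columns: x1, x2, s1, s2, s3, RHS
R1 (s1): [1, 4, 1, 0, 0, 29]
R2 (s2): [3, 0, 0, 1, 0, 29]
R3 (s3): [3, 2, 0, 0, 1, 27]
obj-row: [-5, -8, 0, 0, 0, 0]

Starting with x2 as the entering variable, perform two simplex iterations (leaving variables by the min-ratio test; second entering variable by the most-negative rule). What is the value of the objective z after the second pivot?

Ratio test on column x2 — row 1: 29/4 = 29/4; row 2: entry 0 ≤ 0; row 3: 27/2 = 27/2. Minimum is 29/4 at row 1 (s1 leaves); pivot element 4.
Pivot on row 1; the obj-row RHS becomes 0 − (-8)·(29/4) = 58.
Next entering variable (most negative obj-row entry -3): x1.
Ratio test on column x1 — row 1: (29/4)/(1/4) = 29; row 2: 29/3 = 29/3; row 3: (25/2)/(5/2) = 5. Minimum is 5 at row 3 (s3 leaves); pivot element 5/2.
After the second pivot the obj-row RHS is 58 − (-3)·5 = 73.

73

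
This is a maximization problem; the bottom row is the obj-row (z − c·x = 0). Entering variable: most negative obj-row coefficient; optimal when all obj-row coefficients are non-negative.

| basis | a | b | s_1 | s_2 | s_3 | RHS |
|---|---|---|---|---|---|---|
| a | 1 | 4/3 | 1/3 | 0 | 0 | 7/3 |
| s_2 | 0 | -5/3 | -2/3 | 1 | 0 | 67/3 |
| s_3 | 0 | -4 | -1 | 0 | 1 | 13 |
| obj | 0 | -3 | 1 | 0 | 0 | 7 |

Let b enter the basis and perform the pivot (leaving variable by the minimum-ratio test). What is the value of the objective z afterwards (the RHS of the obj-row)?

49/4

Ratio test on column b — row 1: (7/3)/(4/3) = 7/4; row 2: entry -5/3 ≤ 0; row 3: entry -4 ≤ 0. Minimum is 7/4 at row 1 (a leaves); pivot element 4/3.
Pivot on row 1; the obj-row RHS becomes 7 − (-3)·(7/4) = 49/4.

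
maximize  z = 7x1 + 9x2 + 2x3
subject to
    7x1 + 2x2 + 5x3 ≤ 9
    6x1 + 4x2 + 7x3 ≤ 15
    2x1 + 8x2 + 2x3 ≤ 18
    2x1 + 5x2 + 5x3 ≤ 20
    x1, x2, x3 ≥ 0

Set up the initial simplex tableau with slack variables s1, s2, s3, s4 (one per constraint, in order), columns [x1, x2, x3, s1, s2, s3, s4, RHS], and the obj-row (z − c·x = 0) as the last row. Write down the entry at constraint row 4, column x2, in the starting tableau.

Constraint 4 has coefficient 5 on x2.

5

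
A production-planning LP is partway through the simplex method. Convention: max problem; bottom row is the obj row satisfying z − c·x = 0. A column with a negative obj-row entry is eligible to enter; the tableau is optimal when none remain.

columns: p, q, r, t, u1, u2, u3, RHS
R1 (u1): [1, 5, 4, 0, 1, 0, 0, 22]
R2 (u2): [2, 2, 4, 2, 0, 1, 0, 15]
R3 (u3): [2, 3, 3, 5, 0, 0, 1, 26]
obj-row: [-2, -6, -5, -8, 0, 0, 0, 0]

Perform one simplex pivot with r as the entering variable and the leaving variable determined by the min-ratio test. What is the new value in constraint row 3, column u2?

-3/4

Ratio test on column r — row 1: 22/4 = 11/2; row 2: 15/4 = 15/4; row 3: 26/3 = 26/3. Minimum is 15/4 at row 2 (u2 leaves); pivot element 4.
Divide row 2 by 4; eliminate column r from the other rows.
Row 3 update in column u2: 0 − 3·(1/4) = -3/4.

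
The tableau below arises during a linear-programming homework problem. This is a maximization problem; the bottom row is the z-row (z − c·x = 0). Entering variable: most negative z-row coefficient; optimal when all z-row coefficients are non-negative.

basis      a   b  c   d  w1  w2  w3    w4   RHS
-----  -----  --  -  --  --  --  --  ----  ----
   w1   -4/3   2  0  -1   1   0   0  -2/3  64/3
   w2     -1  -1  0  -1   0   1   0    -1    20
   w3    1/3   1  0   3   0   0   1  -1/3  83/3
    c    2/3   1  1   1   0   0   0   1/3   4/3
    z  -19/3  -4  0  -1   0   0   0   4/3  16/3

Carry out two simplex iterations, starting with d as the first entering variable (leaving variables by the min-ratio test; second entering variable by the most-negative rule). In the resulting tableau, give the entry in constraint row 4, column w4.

Ratio test on column d — row 1: entry -1 ≤ 0; row 2: entry -1 ≤ 0; row 3: (83/3)/3 = 83/9; row 4: (4/3)/1 = 4/3. Minimum is 4/3 at row 4 (c leaves); pivot element 1.
Divide row 4 by 1; eliminate column d from the other rows.
Second iteration: most negative z-row entry is -17/3 in column a, so a enters.
Ratio test on column a — row 1: entry -2/3 ≤ 0; row 2: entry -1/3 ≤ 0; row 3: entry -5/3 ≤ 0; row 4: (4/3)/(2/3) = 2. Minimum is 2 at row 4 (d leaves); pivot element 2/3.
Divide row 4 by 2/3; eliminate column a from the other rows.
After both pivots, the entry at constraint row 4, column w4 is 1/2.

1/2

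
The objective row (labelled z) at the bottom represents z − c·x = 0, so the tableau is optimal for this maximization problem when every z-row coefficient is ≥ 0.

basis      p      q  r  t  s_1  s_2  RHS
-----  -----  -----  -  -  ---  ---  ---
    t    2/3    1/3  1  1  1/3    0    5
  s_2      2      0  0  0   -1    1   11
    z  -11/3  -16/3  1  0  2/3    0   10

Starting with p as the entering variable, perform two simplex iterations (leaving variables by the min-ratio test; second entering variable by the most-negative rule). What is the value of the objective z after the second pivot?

103/2

Ratio test on column p — row 1: 5/(2/3) = 15/2; row 2: 11/2 = 11/2. Minimum is 11/2 at row 2 (s_2 leaves); pivot element 2.
Pivot on row 2; the z-row RHS becomes 10 − (-11/3)·(11/2) = 181/6.
Next entering variable (most negative z-row entry -16/3): q.
Ratio test on column q — row 1: (4/3)/(1/3) = 4; row 2: entry 0 ≤ 0. Minimum is 4 at row 1 (t leaves); pivot element 1/3.
After the second pivot the z-row RHS is 181/6 − (-16/3)·4 = 103/2.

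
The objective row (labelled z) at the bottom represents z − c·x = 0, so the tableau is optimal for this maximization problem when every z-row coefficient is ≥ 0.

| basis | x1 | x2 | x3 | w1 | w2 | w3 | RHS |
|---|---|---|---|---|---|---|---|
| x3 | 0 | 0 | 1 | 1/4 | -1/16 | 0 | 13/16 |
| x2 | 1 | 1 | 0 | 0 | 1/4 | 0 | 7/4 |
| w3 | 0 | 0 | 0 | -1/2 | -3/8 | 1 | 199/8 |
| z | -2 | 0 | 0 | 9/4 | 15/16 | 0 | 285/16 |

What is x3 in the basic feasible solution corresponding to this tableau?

13/16

x3 is basic (row 1); its value is the RHS of that row, 13/16.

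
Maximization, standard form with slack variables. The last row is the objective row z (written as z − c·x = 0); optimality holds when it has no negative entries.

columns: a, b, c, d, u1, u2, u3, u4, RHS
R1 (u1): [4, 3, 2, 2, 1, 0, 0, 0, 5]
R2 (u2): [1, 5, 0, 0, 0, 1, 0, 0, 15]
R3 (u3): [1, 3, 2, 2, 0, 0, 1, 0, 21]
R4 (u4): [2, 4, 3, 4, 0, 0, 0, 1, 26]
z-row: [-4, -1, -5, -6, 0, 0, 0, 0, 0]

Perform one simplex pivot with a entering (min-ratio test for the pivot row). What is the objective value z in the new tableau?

5

Ratio test on column a — row 1: 5/4 = 5/4; row 2: 15/1 = 15; row 3: 21/1 = 21; row 4: 26/2 = 13. Minimum is 5/4 at row 1 (u1 leaves); pivot element 4.
Pivot on row 1; the z-row RHS becomes 0 − (-4)·(5/4) = 5.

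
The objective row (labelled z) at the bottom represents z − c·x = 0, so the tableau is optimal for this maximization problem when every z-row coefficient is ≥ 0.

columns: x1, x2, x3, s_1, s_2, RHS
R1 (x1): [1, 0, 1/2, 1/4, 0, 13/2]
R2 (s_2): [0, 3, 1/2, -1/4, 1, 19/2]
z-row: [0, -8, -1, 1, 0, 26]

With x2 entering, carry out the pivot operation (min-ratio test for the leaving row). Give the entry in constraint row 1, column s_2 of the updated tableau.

0

Ratio test on column x2 — row 1: entry 0 ≤ 0; row 2: (19/2)/3 = 19/6. Minimum is 19/6 at row 2 (s_2 leaves); pivot element 3.
Divide row 2 by 3; eliminate column x2 from the other rows.
Row 1 update in column s_2: 0 − 0·(1/3) = 0.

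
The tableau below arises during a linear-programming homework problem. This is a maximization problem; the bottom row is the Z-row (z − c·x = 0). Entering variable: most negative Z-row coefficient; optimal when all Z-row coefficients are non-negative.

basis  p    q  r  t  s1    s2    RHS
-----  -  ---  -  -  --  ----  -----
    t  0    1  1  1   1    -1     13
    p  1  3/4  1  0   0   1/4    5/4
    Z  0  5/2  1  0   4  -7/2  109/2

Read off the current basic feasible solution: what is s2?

s2 is not in the basis, so in the current basic feasible solution s2 = 0.

0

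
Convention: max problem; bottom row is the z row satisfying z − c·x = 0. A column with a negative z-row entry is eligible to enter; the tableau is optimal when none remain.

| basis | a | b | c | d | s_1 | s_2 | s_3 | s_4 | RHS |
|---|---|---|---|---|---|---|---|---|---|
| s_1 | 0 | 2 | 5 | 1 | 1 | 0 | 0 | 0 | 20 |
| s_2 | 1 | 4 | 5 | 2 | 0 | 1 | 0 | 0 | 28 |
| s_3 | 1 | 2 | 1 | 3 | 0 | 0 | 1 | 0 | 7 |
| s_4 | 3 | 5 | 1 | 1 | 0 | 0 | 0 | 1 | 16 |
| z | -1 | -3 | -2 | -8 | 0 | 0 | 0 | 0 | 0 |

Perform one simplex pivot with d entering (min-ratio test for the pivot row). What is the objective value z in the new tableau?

Ratio test on column d — row 1: 20/1 = 20; row 2: 28/2 = 14; row 3: 7/3 = 7/3; row 4: 16/1 = 16. Minimum is 7/3 at row 3 (s_3 leaves); pivot element 3.
Pivot on row 3; the z-row RHS becomes 0 − (-8)·(7/3) = 56/3.

56/3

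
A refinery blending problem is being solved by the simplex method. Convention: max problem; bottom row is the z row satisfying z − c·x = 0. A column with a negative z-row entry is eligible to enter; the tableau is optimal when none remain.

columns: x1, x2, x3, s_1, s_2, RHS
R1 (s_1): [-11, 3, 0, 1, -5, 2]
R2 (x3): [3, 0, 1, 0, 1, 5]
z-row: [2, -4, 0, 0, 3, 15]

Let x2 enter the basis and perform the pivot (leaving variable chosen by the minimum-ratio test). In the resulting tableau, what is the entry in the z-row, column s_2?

-11/3

Ratio test on column x2 — row 1: 2/3 = 2/3; row 2: entry 0 ≤ 0. Minimum is 2/3 at row 1 (s_1 leaves); pivot element 3.
Divide row 1 by 3; eliminate column x2 from the other rows.
z-row update in column s_2: 3 − (-4)·(-5/3) = -11/3.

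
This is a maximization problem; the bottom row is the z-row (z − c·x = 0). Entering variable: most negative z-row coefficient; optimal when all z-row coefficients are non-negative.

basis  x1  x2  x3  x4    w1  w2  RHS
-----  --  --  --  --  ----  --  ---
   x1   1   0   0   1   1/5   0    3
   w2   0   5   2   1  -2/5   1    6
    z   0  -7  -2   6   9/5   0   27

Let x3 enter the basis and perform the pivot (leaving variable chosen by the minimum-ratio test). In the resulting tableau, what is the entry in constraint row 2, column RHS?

3

Ratio test on column x3 — row 1: entry 0 ≤ 0; row 2: 6/2 = 3. Minimum is 3 at row 2 (w2 leaves); pivot element 2.
Divide row 2 by 2; eliminate column x3 from the other rows.
In the new row 2, the RHS entry is the old entry divided by the pivot: 6/2 = 3.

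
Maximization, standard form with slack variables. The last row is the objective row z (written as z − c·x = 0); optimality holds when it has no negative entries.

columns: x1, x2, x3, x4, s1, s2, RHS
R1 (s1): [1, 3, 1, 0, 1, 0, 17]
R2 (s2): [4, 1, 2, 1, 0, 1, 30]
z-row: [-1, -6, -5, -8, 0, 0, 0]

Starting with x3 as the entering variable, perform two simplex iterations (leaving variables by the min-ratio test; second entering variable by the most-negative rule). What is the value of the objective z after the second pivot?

240

Ratio test on column x3 — row 1: 17/1 = 17; row 2: 30/2 = 15. Minimum is 15 at row 2 (s2 leaves); pivot element 2.
Pivot on row 2; the z-row RHS becomes 0 − (-5)·15 = 75.
Next entering variable (most negative z-row entry -11/2): x4.
Ratio test on column x4 — row 1: entry -1/2 ≤ 0; row 2: 15/(1/2) = 30. Minimum is 30 at row 2 (x3 leaves); pivot element 1/2.
After the second pivot the z-row RHS is 75 − (-11/2)·30 = 240.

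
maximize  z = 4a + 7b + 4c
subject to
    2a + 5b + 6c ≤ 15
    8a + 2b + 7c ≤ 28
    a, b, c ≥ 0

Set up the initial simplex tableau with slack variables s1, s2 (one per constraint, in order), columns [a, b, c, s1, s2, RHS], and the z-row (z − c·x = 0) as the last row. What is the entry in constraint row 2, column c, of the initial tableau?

7

Constraint 2 has coefficient 7 on c.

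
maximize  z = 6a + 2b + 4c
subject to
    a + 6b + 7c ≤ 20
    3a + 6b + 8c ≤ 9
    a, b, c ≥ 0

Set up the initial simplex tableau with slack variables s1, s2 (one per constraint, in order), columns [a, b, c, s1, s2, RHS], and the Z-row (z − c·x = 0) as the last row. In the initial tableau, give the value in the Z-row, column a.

-6

The Z-row carries the negated objective coefficients: the a entry is -6.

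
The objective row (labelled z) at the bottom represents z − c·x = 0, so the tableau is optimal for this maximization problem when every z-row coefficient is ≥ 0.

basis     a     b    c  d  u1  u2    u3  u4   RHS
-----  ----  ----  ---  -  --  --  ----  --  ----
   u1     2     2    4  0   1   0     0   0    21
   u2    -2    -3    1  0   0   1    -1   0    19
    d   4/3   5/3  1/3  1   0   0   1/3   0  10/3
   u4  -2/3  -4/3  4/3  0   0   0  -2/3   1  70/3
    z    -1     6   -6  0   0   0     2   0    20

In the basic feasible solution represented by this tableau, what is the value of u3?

0

u3 is not in the basis, so in the current basic feasible solution u3 = 0.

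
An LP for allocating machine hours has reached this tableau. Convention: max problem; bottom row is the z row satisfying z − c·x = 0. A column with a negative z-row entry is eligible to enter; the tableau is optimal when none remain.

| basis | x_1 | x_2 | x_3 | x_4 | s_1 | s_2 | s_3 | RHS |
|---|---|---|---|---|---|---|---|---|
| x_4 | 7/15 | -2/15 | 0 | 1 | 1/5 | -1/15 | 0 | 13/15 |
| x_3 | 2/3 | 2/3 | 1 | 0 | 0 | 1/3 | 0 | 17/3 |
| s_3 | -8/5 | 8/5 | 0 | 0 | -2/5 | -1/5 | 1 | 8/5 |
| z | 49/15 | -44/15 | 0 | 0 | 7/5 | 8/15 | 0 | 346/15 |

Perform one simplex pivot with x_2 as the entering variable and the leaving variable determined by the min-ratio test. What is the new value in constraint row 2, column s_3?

Ratio test on column x_2 — row 1: entry -2/15 ≤ 0; row 2: (17/3)/(2/3) = 17/2; row 3: (8/5)/(8/5) = 1. Minimum is 1 at row 3 (s_3 leaves); pivot element 8/5.
Divide row 3 by 8/5; eliminate column x_2 from the other rows.
Row 2 update in column s_3: 0 − (2/3)·(5/8) = -5/12.

-5/12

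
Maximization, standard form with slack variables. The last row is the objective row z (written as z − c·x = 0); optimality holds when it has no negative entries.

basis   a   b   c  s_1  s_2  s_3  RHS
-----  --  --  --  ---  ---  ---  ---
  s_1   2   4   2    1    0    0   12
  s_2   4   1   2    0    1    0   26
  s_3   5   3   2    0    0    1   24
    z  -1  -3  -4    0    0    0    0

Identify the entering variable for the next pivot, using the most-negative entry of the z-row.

c

Negative z-row entries: a: -1, b: -3, c: -4.
The most negative is -4 in column c, so c enters.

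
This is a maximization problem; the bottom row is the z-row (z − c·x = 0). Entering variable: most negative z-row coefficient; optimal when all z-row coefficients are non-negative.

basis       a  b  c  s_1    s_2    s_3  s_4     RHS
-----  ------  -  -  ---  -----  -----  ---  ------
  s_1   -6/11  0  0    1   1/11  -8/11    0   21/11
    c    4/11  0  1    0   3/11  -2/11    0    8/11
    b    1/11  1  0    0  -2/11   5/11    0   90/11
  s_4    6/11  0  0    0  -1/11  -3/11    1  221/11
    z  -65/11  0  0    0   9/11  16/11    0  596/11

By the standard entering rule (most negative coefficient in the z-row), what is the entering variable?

Negative z-row entries: a: -65/11.
The most negative is -65/11 in column a, so a enters.

a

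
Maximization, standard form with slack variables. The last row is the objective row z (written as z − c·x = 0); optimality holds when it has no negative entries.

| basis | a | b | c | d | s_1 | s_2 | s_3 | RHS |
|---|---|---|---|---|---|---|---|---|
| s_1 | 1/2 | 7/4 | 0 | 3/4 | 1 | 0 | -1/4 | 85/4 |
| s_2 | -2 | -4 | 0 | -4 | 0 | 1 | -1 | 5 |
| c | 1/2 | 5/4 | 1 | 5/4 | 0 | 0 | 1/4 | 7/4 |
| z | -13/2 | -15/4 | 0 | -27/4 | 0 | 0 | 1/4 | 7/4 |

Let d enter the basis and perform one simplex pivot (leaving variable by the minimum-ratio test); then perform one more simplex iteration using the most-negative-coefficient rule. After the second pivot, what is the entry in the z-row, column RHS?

Ratio test on column d — row 1: (85/4)/(3/4) = 85/3; row 2: entry -4 ≤ 0; row 3: (7/4)/(5/4) = 7/5. Minimum is 7/5 at row 3 (c leaves); pivot element 5/4.
Divide row 3 by 5/4; eliminate column d from the other rows.
Second iteration: most negative z-row entry is -19/5 in column a, so a enters.
Ratio test on column a — row 1: (101/5)/(1/5) = 101; row 2: entry -2/5 ≤ 0; row 3: (7/5)/(2/5) = 7/2. Minimum is 7/2 at row 3 (d leaves); pivot element 2/5.
Divide row 3 by 2/5; eliminate column a from the other rows.
After both pivots, the entry at the z-row, column RHS is 49/2.

49/2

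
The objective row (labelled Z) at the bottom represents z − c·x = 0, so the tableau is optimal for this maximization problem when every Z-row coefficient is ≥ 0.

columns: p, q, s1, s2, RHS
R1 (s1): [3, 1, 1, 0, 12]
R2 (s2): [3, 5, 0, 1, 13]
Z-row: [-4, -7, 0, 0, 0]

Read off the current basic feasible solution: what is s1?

12

s1 is basic (row 1); its value is the RHS of that row, 12.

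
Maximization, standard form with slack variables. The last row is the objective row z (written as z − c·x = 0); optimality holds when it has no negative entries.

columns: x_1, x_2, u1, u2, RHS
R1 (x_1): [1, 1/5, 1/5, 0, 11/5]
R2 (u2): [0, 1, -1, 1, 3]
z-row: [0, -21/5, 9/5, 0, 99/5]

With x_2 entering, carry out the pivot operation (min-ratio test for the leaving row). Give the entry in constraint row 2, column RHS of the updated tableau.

Ratio test on column x_2 — row 1: (11/5)/(1/5) = 11; row 2: 3/1 = 3. Minimum is 3 at row 2 (u2 leaves); pivot element 1.
Divide row 2 by 1; eliminate column x_2 from the other rows.
In the new row 2, the RHS entry is the old entry divided by the pivot: 3/1 = 3.

3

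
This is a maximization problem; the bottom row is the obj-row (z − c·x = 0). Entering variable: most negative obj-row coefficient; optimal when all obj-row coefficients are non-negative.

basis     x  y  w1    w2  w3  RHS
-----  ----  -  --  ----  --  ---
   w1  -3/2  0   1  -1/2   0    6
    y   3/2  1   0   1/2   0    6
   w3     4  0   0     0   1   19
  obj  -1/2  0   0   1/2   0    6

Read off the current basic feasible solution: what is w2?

w2 is not in the basis, so in the current basic feasible solution w2 = 0.

0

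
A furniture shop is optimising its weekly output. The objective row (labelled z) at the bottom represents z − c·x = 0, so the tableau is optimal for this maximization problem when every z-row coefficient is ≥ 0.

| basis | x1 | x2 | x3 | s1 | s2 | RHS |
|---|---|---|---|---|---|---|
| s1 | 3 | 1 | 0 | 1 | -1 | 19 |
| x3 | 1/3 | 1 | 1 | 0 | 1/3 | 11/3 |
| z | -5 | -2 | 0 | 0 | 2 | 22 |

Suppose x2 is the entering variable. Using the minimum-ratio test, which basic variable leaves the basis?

x3

Column x2 entries and ratios — s1: 19/1 = 19; x3: (11/3)/1 = 11/3.
Smallest ratio is 11/3 in the row of x3, so x3 leaves.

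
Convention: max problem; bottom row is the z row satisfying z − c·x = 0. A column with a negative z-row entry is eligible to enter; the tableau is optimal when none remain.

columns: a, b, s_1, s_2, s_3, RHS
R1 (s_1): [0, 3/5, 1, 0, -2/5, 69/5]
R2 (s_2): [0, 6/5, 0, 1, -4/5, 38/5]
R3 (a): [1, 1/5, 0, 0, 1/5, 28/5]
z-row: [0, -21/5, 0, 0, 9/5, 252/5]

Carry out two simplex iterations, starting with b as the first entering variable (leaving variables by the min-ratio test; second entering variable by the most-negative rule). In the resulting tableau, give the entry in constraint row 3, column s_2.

Ratio test on column b — row 1: (69/5)/(3/5) = 23; row 2: (38/5)/(6/5) = 19/3; row 3: (28/5)/(1/5) = 28. Minimum is 19/3 at row 2 (s_2 leaves); pivot element 6/5.
Divide row 2 by 6/5; eliminate column b from the other rows.
Second iteration: most negative z-row entry is -1 in column s_3, so s_3 enters.
Ratio test on column s_3 — row 1: entry 0 ≤ 0; row 2: entry -2/3 ≤ 0; row 3: (13/3)/(1/3) = 13. Minimum is 13 at row 3 (a leaves); pivot element 1/3.
Divide row 3 by 1/3; eliminate column s_3 from the other rows.
After both pivots, the entry at constraint row 3, column s_2 is -1/2.

-1/2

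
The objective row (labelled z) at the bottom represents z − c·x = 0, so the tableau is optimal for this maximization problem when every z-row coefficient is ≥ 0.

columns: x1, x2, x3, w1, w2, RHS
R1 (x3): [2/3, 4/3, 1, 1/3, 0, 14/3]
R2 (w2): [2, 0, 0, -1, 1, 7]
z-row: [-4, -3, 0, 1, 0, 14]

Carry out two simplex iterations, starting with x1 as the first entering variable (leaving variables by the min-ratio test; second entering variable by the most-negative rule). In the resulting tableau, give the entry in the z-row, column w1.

Ratio test on column x1 — row 1: (14/3)/(2/3) = 7; row 2: 7/2 = 7/2. Minimum is 7/2 at row 2 (w2 leaves); pivot element 2.
Divide row 2 by 2; eliminate column x1 from the other rows.
Second iteration: most negative z-row entry is -3 in column x2, so x2 enters.
Ratio test on column x2 — row 1: (7/3)/(4/3) = 7/4; row 2: entry 0 ≤ 0. Minimum is 7/4 at row 1 (x3 leaves); pivot element 4/3.
Divide row 1 by 4/3; eliminate column x2 from the other rows.
After both pivots, the entry at the z-row, column w1 is 1/2.

1/2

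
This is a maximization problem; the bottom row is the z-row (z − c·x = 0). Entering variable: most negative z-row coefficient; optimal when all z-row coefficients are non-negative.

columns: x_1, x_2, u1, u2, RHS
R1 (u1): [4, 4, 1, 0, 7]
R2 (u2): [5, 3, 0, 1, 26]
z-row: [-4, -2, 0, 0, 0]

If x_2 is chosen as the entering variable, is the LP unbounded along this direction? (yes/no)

no

Column x_2 has positive entries in row(s) 1, 2, so the ratio test bounds it — not unbounded.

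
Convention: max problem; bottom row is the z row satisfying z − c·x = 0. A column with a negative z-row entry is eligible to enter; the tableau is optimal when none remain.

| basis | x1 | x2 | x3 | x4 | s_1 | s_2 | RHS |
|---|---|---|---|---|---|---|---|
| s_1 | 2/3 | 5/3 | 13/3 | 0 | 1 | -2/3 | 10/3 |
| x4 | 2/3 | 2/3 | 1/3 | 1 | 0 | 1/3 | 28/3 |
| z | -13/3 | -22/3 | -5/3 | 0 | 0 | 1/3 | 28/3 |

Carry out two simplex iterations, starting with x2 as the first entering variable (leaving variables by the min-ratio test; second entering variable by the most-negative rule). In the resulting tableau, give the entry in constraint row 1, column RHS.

22/3

Ratio test on column x2 — row 1: (10/3)/(5/3) = 2; row 2: (28/3)/(2/3) = 14. Minimum is 2 at row 1 (s_1 leaves); pivot element 5/3.
Divide row 1 by 5/3; eliminate column x2 from the other rows.
Second iteration: most negative z-row entry is -13/5 in column s_2, so s_2 enters.
Ratio test on column s_2 — row 1: entry -2/5 ≤ 0; row 2: 8/(3/5) = 40/3. Minimum is 40/3 at row 2 (x4 leaves); pivot element 3/5.
Divide row 2 by 3/5; eliminate column s_2 from the other rows.
After both pivots, the entry at constraint row 1, column RHS is 22/3.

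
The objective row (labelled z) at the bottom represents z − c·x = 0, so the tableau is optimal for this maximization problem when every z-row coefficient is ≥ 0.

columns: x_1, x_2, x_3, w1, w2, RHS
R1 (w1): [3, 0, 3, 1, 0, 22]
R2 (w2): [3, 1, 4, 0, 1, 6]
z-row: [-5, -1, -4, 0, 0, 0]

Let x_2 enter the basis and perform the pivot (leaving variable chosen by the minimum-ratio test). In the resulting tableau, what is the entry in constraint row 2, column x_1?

3

Ratio test on column x_2 — row 1: entry 0 ≤ 0; row 2: 6/1 = 6. Minimum is 6 at row 2 (w2 leaves); pivot element 1.
Divide row 2 by 1; eliminate column x_2 from the other rows.
In the new row 2, the x_1 entry is the old entry divided by the pivot: 3/1 = 3.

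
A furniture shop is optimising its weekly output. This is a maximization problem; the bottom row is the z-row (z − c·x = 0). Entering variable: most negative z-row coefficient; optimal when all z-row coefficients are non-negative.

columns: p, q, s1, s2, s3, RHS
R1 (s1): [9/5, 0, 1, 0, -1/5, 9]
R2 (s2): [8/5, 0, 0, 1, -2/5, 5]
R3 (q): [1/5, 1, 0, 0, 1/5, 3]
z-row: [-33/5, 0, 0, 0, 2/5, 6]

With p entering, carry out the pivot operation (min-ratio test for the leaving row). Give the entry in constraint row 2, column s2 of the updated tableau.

Ratio test on column p — row 1: 9/(9/5) = 5; row 2: 5/(8/5) = 25/8; row 3: 3/(1/5) = 15. Minimum is 25/8 at row 2 (s2 leaves); pivot element 8/5.
Divide row 2 by 8/5; eliminate column p from the other rows.
In the new row 2, the s2 entry is the old entry divided by the pivot: 1/(8/5) = 5/8.

5/8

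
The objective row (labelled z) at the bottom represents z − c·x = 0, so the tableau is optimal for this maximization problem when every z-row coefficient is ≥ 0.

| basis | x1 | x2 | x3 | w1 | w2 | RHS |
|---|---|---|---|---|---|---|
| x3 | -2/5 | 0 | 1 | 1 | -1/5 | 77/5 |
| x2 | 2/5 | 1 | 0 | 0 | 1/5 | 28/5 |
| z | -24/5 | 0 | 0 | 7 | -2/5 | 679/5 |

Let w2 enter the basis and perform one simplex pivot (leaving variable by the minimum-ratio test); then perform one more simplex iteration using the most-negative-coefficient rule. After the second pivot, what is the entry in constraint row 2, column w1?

Ratio test on column w2 — row 1: entry -1/5 ≤ 0; row 2: (28/5)/(1/5) = 28. Minimum is 28 at row 2 (x2 leaves); pivot element 1/5.
Divide row 2 by 1/5; eliminate column w2 from the other rows.
Second iteration: most negative z-row entry is -4 in column x1, so x1 enters.
Ratio test on column x1 — row 1: entry 0 ≤ 0; row 2: 28/2 = 14. Minimum is 14 at row 2 (w2 leaves); pivot element 2.
Divide row 2 by 2; eliminate column x1 from the other rows.
After both pivots, the entry at constraint row 2, column w1 is 0.

0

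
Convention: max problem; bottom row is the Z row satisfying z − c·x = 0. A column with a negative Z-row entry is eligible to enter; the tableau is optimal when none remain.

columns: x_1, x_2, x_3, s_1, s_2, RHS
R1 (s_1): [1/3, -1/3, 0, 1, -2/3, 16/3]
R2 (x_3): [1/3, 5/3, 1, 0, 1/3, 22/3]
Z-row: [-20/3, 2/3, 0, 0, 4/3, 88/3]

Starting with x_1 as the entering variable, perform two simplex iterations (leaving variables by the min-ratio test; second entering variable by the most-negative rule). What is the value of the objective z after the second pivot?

160

Ratio test on column x_1 — row 1: (16/3)/(1/3) = 16; row 2: (22/3)/(1/3) = 22. Minimum is 16 at row 1 (s_1 leaves); pivot element 1/3.
Pivot on row 1; the Z-row RHS becomes 88/3 − (-20/3)·16 = 136.
Next entering variable (most negative Z-row entry -12): s_2.
Ratio test on column s_2 — row 1: entry -2 ≤ 0; row 2: 2/1 = 2. Minimum is 2 at row 2 (x_3 leaves); pivot element 1.
After the second pivot the Z-row RHS is 136 − (-12)·2 = 160.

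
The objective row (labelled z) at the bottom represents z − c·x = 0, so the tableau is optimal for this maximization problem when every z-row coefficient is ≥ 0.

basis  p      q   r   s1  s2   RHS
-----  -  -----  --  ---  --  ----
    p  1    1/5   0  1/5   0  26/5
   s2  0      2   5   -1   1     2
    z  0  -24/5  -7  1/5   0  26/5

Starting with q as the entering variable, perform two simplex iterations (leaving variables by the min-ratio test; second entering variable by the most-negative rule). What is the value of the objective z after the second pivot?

140/3

Ratio test on column q — row 1: (26/5)/(1/5) = 26; row 2: 2/2 = 1. Minimum is 1 at row 2 (s2 leaves); pivot element 2.
Pivot on row 2; the z-row RHS becomes 26/5 − (-24/5)·1 = 10.
Next entering variable (most negative z-row entry -11/5): s1.
Ratio test on column s1 — row 1: 5/(3/10) = 50/3; row 2: entry -1/2 ≤ 0. Minimum is 50/3 at row 1 (p leaves); pivot element 3/10.
After the second pivot the z-row RHS is 10 − (-11/5)·(50/3) = 140/3.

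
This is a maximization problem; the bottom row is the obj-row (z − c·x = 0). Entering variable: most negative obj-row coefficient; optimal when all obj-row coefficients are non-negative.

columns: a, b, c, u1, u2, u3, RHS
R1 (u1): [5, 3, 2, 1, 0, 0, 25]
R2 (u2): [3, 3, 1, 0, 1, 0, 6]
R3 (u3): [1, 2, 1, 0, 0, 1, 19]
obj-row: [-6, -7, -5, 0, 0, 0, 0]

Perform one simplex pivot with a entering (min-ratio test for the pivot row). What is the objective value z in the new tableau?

12

Ratio test on column a — row 1: 25/5 = 5; row 2: 6/3 = 2; row 3: 19/1 = 19. Minimum is 2 at row 2 (u2 leaves); pivot element 3.
Pivot on row 2; the obj-row RHS becomes 0 − (-6)·2 = 12.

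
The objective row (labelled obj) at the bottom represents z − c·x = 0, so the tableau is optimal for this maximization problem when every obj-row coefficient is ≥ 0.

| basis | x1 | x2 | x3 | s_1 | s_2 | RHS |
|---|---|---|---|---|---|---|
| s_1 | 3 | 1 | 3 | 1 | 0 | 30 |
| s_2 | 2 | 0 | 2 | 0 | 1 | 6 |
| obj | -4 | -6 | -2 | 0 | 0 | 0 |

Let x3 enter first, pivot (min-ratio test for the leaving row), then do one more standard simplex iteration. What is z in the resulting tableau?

Ratio test on column x3 — row 1: 30/3 = 10; row 2: 6/2 = 3. Minimum is 3 at row 2 (s_2 leaves); pivot element 2.
Pivot on row 2; the obj-row RHS becomes 0 − (-2)·3 = 6.
Next entering variable (most negative obj-row entry -6): x2.
Ratio test on column x2 — row 1: 21/1 = 21; row 2: entry 0 ≤ 0. Minimum is 21 at row 1 (s_1 leaves); pivot element 1.
After the second pivot the obj-row RHS is 6 − (-6)·21 = 132.

132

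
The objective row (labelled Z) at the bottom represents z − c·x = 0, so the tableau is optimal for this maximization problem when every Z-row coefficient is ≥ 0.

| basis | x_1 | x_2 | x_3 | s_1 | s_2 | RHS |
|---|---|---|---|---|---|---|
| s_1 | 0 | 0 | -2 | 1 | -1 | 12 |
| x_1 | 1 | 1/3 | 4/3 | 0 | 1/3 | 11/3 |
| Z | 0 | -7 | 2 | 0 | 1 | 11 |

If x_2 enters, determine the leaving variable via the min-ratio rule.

Column x_2 entries and ratios — s_1: 0 ≤ 0, skip; x_1: (11/3)/(1/3) = 11.
Smallest ratio is 11 in the row of x_1, so x_1 leaves.

x_1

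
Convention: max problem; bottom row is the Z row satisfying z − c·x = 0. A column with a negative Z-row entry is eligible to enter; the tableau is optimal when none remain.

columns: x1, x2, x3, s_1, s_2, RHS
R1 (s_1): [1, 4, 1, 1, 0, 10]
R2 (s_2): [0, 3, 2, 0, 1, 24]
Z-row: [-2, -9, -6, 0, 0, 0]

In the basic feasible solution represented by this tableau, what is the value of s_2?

24

s_2 is basic (row 2); its value is the RHS of that row, 24.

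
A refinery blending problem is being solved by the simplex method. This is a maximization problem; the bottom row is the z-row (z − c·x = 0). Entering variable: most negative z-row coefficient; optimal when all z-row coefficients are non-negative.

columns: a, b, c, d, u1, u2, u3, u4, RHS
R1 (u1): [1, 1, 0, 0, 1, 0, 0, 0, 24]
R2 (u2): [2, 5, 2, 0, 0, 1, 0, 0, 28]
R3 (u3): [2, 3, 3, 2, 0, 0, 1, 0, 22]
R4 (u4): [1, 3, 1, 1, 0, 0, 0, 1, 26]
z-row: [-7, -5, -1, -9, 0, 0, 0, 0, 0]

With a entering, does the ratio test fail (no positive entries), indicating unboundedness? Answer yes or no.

Column a has positive entries in row(s) 1, 2, 3, 4, so the ratio test bounds it — not unbounded.

no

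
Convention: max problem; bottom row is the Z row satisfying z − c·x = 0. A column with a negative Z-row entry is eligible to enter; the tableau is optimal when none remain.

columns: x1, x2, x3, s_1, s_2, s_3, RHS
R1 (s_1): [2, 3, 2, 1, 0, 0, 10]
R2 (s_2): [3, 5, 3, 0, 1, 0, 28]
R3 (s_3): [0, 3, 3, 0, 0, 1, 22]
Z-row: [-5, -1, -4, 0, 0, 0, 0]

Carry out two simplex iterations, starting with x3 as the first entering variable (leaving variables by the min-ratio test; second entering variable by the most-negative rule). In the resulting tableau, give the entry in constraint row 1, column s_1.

1/2

Ratio test on column x3 — row 1: 10/2 = 5; row 2: 28/3 = 28/3; row 3: 22/3 = 22/3. Minimum is 5 at row 1 (s_1 leaves); pivot element 2.
Divide row 1 by 2; eliminate column x3 from the other rows.
Second iteration: most negative Z-row entry is -1 in column x1, so x1 enters.
Ratio test on column x1 — row 1: 5/1 = 5; row 2: entry 0 ≤ 0; row 3: entry -3 ≤ 0. Minimum is 5 at row 1 (x3 leaves); pivot element 1.
Divide row 1 by 1; eliminate column x1 from the other rows.
After both pivots, the entry at constraint row 1, column s_1 is 1/2.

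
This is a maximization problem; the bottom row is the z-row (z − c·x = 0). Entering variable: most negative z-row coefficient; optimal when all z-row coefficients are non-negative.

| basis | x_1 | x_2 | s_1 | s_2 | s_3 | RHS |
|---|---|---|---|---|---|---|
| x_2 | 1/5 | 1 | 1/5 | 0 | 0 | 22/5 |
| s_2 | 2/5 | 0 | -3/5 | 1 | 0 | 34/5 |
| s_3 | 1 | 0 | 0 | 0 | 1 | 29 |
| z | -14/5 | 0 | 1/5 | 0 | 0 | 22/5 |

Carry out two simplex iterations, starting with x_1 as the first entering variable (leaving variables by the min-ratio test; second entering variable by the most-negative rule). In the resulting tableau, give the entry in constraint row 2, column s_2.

1

Ratio test on column x_1 — row 1: (22/5)/(1/5) = 22; row 2: (34/5)/(2/5) = 17; row 3: 29/1 = 29. Minimum is 17 at row 2 (s_2 leaves); pivot element 2/5.
Divide row 2 by 2/5; eliminate column x_1 from the other rows.
Second iteration: most negative z-row entry is -4 in column s_1, so s_1 enters.
Ratio test on column s_1 — row 1: 1/(1/2) = 2; row 2: entry -3/2 ≤ 0; row 3: 12/(3/2) = 8. Minimum is 2 at row 1 (x_2 leaves); pivot element 1/2.
Divide row 1 by 1/2; eliminate column s_1 from the other rows.
After both pivots, the entry at constraint row 2, column s_2 is 1.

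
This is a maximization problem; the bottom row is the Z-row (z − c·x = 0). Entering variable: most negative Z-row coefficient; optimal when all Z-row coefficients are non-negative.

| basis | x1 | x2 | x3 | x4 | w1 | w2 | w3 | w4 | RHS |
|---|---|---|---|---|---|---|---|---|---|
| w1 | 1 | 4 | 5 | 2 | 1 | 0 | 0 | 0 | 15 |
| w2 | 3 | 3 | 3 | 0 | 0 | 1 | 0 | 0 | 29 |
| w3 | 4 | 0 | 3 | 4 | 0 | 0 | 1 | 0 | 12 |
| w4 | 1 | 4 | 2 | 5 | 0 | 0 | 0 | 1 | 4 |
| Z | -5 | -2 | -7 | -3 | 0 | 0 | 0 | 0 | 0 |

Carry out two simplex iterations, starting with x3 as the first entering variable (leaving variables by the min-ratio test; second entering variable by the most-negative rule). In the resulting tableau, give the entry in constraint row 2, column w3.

Ratio test on column x3 — row 1: 15/5 = 3; row 2: 29/3 = 29/3; row 3: 12/3 = 4; row 4: 4/2 = 2. Minimum is 2 at row 4 (w4 leaves); pivot element 2.
Divide row 4 by 2; eliminate column x3 from the other rows.
Second iteration: most negative Z-row entry is -3/2 in column x1, so x1 enters.
Ratio test on column x1 — row 1: entry -3/2 ≤ 0; row 2: 23/(3/2) = 46/3; row 3: 6/(5/2) = 12/5; row 4: 2/(1/2) = 4. Minimum is 12/5 at row 3 (w3 leaves); pivot element 5/2.
Divide row 3 by 5/2; eliminate column x1 from the other rows.
After both pivots, the entry at constraint row 2, column w3 is -3/5.

-3/5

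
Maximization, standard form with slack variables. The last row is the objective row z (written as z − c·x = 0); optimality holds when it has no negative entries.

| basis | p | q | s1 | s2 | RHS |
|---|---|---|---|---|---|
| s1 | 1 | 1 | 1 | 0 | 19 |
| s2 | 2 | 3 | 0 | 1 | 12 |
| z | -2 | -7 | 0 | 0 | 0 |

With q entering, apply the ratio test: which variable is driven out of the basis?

Column q entries and ratios — s1: 19/1 = 19; s2: 12/3 = 4.
Smallest ratio is 4 in the row of s2, so s2 leaves.

s2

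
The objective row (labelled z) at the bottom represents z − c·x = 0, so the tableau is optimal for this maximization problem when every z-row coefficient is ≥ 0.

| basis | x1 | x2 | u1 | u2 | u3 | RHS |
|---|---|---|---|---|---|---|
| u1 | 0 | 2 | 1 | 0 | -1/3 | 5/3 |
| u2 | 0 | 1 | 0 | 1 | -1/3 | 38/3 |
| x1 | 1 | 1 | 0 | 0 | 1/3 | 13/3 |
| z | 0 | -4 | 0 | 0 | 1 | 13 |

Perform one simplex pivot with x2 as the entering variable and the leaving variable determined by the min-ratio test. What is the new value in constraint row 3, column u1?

Ratio test on column x2 — row 1: (5/3)/2 = 5/6; row 2: (38/3)/1 = 38/3; row 3: (13/3)/1 = 13/3. Minimum is 5/6 at row 1 (u1 leaves); pivot element 2.
Divide row 1 by 2; eliminate column x2 from the other rows.
Row 3 update in column u1: 0 − 1·(1/2) = -1/2.

-1/2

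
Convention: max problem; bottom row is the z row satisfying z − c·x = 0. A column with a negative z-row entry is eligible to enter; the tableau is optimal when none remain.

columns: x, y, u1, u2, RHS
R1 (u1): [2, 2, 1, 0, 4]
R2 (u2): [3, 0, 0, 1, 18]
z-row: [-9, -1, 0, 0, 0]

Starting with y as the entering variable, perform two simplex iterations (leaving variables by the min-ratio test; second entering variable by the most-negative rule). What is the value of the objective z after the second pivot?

Ratio test on column y — row 1: 4/2 = 2; row 2: entry 0 ≤ 0. Minimum is 2 at row 1 (u1 leaves); pivot element 2.
Pivot on row 1; the z-row RHS becomes 0 − (-1)·2 = 2.
Next entering variable (most negative z-row entry -8): x.
Ratio test on column x — row 1: 2/1 = 2; row 2: 18/3 = 6. Minimum is 2 at row 1 (y leaves); pivot element 1.
After the second pivot the z-row RHS is 2 − (-8)·2 = 18.

18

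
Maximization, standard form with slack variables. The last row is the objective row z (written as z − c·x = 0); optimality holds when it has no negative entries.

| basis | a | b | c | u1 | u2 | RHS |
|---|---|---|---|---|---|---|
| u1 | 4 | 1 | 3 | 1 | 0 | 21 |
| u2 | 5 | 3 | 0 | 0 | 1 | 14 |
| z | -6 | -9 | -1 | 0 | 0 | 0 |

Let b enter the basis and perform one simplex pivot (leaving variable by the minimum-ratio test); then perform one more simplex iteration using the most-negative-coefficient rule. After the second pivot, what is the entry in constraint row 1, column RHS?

Ratio test on column b — row 1: 21/1 = 21; row 2: 14/3 = 14/3. Minimum is 14/3 at row 2 (u2 leaves); pivot element 3.
Divide row 2 by 3; eliminate column b from the other rows.
Second iteration: most negative z-row entry is -1 in column c, so c enters.
Ratio test on column c — row 1: (49/3)/3 = 49/9; row 2: entry 0 ≤ 0. Minimum is 49/9 at row 1 (u1 leaves); pivot element 3.
Divide row 1 by 3; eliminate column c from the other rows.
After both pivots, the entry at constraint row 1, column RHS is 49/9.

49/9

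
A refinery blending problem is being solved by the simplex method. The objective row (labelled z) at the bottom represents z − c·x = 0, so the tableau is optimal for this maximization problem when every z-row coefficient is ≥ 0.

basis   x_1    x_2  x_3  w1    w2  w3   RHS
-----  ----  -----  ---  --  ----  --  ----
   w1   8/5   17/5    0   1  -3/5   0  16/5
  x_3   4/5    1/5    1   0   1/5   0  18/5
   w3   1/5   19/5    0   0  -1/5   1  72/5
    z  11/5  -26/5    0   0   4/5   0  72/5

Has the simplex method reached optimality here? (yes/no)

The z-row has a negative entry -26/5 in column x_2, so it is not optimal.

no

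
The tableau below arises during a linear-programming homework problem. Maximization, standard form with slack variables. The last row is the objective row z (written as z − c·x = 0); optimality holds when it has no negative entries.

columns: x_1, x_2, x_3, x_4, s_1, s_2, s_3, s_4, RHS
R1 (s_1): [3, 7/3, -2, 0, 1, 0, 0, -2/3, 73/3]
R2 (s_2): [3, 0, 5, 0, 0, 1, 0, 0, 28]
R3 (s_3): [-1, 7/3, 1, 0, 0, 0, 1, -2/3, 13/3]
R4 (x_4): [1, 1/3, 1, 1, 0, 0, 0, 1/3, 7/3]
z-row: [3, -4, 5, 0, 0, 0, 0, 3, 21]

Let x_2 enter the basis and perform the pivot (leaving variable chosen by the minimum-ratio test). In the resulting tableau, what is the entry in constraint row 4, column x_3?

Ratio test on column x_2 — row 1: (73/3)/(7/3) = 73/7; row 2: entry 0 ≤ 0; row 3: (13/3)/(7/3) = 13/7; row 4: (7/3)/(1/3) = 7. Minimum is 13/7 at row 3 (s_3 leaves); pivot element 7/3.
Divide row 3 by 7/3; eliminate column x_2 from the other rows.
Row 4 update in column x_3: 1 − (1/3)·(3/7) = 6/7.

6/7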